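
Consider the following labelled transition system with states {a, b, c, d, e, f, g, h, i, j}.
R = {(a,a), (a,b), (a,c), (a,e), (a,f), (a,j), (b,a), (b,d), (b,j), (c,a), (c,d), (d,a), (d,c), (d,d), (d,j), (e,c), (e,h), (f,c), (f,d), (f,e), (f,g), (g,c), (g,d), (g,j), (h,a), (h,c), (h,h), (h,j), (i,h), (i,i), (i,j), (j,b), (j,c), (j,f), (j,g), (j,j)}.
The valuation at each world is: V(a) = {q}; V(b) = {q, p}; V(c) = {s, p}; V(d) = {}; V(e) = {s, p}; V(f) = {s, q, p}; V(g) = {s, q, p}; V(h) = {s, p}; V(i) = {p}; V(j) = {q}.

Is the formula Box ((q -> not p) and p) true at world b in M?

At b: Box ((q -> not p) and p) requires (q -> not p) and p at every successor {a, d, j}.
  (q -> not p) and p fails at a, so Box ((q -> not p) and p) is false at b.

No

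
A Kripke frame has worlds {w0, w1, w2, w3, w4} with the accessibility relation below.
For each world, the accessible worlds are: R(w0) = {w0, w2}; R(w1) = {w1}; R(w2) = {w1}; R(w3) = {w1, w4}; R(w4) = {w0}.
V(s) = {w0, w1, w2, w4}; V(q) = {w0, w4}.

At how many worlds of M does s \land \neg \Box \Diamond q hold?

Let φ = s \land \neg \Box \Diamond q. Evaluate φ at each world:
  w0 (successors {w0, w2}): φ is true.
  w1 (successors {w1}): φ is true.
  w2 (successors {w1}): φ is true.
  w3 (successors {w1, w4}): φ is false.
  w4 (successors {w0}): φ is false.
For instance, at w0:
  At w0: s is true, \neg \Box \Diamond q is true, so s \land \neg \Box \Diamond q is true.
    At w0: \Box \Diamond q is false, so \neg \Box \Diamond q is true.
      At w0: \Box \Diamond q requires \Diamond q at every successor {w0, w2}.
        \Diamond q fails at w2, so \Box \Diamond q is false at w0.
Satisfying worlds: {w0, w1, w2}

3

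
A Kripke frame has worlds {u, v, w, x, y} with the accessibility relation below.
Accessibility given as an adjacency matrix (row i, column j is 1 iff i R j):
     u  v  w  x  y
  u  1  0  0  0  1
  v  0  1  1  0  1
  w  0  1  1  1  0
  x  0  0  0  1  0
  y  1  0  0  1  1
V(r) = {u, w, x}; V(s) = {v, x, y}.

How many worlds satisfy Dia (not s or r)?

Let φ = Dia (not s or r). Evaluate φ at each world:
  u (successors {u, y}): φ is true.
  v (successors {v, w, y}): φ is true.
  w (successors {v, w, x}): φ is true.
  x (successors {x}): φ is true.
  y (successors {u, x, y}): φ is true.
For instance, at x:
  At x: Dia (not s or r) requires not s or r at some successor in {x}.
    not s or r holds at x, so Dia (not s or r) is true at x.
Satisfying worlds: {u, v, w, x, y}

5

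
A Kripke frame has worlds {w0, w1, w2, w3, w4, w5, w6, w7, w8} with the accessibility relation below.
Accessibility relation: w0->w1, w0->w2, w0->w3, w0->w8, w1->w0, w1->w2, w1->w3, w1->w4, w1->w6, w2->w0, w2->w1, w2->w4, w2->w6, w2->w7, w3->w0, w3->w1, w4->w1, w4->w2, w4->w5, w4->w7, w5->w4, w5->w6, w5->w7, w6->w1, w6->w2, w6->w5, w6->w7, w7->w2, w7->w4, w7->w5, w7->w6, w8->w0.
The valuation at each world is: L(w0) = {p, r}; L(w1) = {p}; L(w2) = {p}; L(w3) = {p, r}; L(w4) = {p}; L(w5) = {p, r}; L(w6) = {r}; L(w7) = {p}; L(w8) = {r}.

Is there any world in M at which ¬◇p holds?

No

Let φ = ¬◇p. Evaluate φ at each world:
  w0 (successors {w1, w2, w3, w8}): φ is false.
  w1 (successors {w0, w2, w3, w4, w6}): φ is false.
  w2 (successors {w0, w1, w4, w6, w7}): φ is false.
  w3 (successors {w0, w1}): φ is false.
  w4 (successors {w1, w2, w5, w7}): φ is false.
  w5 (successors {w4, w6, w7}): φ is false.
  w6 (successors {w1, w2, w5, w7}): φ is false.
  w7 (successors {w2, w4, w5, w6}): φ is false.
  w8 (successors {w0}): φ is false.
For instance, at w7:
  At w7: ◇p is true, so ¬◇p is false.
    At w7: ◇p requires p at some successor in {w2, w4, w5, w6}.
      p holds at w2, so ◇p is true at w7.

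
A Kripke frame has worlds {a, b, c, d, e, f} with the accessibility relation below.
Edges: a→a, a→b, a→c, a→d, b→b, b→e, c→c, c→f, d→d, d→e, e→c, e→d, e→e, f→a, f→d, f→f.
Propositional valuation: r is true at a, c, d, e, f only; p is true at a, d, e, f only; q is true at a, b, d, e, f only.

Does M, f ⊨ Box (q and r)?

Yes

At f: Box (q and r) requires q and r at every successor {a, d, f}.
  At a: q and r is true.
  At d: q and r is true.
  At f: q and r is true.
So Box (q and r) is true at f.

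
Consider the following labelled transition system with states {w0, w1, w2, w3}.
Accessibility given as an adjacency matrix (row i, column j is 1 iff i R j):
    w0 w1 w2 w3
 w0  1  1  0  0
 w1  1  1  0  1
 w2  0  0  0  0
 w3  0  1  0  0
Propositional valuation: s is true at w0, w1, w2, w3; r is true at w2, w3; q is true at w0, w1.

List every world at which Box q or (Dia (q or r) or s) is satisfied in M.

Let φ = Box q or (Dia (q or r) or s). Evaluate φ at each world:
  w0 (successors {w0, w1}): φ is true.
  w1 (successors {w0, w1, w3}): φ is true.
  w2 (successors ∅): φ is true.
  w3 (successors {w1}): φ is true.
For instance, at w3:
  At w3: Box q is true, Dia (q or r) or s is true, so Box q or (Dia (q or r) or s) is true.
    At w3: Box q requires q at every successor {w1}.
      At w1: q is true.
    So Box q is true at w3.
    At w3: Dia (q or r) is true, s is true, so Dia (q or r) or s is true.
      At w3: Dia (q or r) requires q or r at some successor in {w1}.
        q or r holds at w1, so Dia (q or r) is true at w3.
Satisfying worlds: {w0, w1, w2, w3}

w0, w1, w2, w3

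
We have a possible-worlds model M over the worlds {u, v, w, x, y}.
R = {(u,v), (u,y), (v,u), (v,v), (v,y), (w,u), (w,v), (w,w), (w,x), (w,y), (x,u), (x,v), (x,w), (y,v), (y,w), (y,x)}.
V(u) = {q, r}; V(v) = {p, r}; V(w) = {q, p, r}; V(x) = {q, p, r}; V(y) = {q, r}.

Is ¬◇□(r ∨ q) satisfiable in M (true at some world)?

No

Recall that □ψ holds at a world iff ψ holds at every accessible world, and ◇ψ holds iff ψ holds at some accessible world.
Let φ = ¬◇□(r ∨ q). Evaluate φ at each world:
  u (successors {v, y}): φ is false.
  v (successors {u, v, y}): φ is false.
  w (successors {u, v, w, x, y}): φ is false.
  x (successors {u, v, w}): φ is false.
  y (successors {v, w, x}): φ is false.
For instance, at v:
  At v: ◇□(r ∨ q) is true, so ¬◇□(r ∨ q) is false.
    At v: ◇□(r ∨ q) requires □(r ∨ q) at some successor in {u, v, y}.
      □(r ∨ q) holds at u, so ◇□(r ∨ q) is true at v.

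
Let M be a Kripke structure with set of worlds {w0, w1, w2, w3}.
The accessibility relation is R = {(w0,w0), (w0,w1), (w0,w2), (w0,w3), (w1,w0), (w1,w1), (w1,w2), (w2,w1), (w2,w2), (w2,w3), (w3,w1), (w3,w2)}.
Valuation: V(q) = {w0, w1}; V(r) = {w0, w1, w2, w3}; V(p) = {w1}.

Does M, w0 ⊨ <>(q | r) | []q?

Yes

At w0: <>(q | r) is true, []q is false, so <>(q | r) | []q is true.
  At w0: <>(q | r) requires q | r at some successor in {w0, w1, w2, w3}.
    q | r holds at w0, so <>(q | r) is true at w0.
  At w0: []q requires q at every successor {w0, w1, w2, w3}.
    q fails at w2, so []q is false at w0.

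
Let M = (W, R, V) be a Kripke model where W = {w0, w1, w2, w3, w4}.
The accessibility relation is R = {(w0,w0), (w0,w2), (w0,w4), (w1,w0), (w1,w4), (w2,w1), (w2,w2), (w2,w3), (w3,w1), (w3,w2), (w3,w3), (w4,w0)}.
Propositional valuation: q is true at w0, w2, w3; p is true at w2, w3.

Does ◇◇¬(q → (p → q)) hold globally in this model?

Let φ = ◇◇¬(q → (p → q)). Evaluate φ at each world:
  w0 (successors {w0, w2, w4}): φ is false.
  w1 (successors {w0, w4}): φ is false.
  w2 (successors {w1, w2, w3}): φ is false.
  w3 (successors {w1, w2, w3}): φ is false.
  w4 (successors {w0}): φ is false.
Detail at w0 (counterexample):
  At w0: ◇◇¬(q → (p → q)) requires ◇¬(q → (p → q)) at some successor in {w0, w2, w4}.
    At w0: ◇¬(q → (p → q)) is false.
    At w2: ◇¬(q → (p → q)) is false.
    At w4: ◇¬(q → (p → q)) is false.
  So ◇◇¬(q → (p → q)) is false at w0.

No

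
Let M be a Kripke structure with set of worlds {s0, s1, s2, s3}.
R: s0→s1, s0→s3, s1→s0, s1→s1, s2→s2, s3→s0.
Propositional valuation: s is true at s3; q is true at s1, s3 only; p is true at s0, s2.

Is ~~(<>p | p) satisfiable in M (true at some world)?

Yes

Let φ = ~~(<>p | p). Evaluate φ at each world:
  s0 (successors {s1, s3}): φ is true.
  s1 (successors {s0, s1}): φ is true.
  s2 (successors {s2}): φ is true.
  s3 (successors {s0}): φ is true.
Detail at s0 (witness):
  At s0: ~(<>p | p) is false, so ~~(<>p | p) is true.
    At s0: <>p | p is true, so ~(<>p | p) is false.
      At s0: <>p is false, p is true, so <>p | p is true.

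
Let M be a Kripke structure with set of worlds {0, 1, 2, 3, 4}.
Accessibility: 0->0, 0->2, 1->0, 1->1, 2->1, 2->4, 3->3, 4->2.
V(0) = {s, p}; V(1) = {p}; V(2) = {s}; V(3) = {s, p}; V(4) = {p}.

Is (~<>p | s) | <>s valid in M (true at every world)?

Yes

Let φ = (~<>p | s) | <>s. Evaluate φ at each world:
  0 (successors {0, 2}): φ is true.
  1 (successors {0, 1}): φ is true.
  2 (successors {1, 4}): φ is true.
  3 (successors {3}): φ is true.
  4 (successors {2}): φ is true.
For instance, at 2:
  At 2: ~<>p | s is true, <>s is false, so (~<>p | s) | <>s is true.
    At 2: ~<>p is false, s is true, so ~<>p | s is true.
      At 2: <>p is true, so ~<>p is false.
    At 2: <>s requires s at some successor in {1, 4}.
      At 1: s is false.
      At 4: s is false.
    So <>s is false at 2.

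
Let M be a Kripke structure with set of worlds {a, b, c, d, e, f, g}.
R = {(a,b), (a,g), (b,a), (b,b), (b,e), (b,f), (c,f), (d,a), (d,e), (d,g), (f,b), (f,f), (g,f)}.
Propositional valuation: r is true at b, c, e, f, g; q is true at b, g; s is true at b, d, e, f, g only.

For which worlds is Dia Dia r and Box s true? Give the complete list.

a, c, f, g

Let φ = Dia Dia r and Box s. Evaluate φ at each world:
  a (successors {b, g}): φ is true.
  b (successors {a, b, e, f}): φ is false.
  c (successors {f}): φ is true.
  d (successors {a, e, g}): φ is false.
  e (successors ∅): φ is false.
  f (successors {b, f}): φ is true.
  g (successors {f}): φ is true.
For instance, at g:
  At g: Dia Dia r is true, Box s is true, so Dia Dia r and Box s is true.
    At g: Dia Dia r requires Dia r at some successor in {f}.
      Dia r holds at f, so Dia Dia r is true at g.
    At g: Box s requires s at every successor {f}.
      At f: s is true.
    So Box s is true at g.
Satisfying worlds: {a, c, f, g}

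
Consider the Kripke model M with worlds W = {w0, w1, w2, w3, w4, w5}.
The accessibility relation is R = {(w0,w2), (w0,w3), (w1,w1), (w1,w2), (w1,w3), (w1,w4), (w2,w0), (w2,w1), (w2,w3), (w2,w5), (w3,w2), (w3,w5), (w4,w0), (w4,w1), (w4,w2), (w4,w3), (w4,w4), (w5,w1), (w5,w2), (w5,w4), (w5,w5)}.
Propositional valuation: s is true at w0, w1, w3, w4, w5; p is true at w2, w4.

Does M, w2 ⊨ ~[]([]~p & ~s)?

Yes

At w2: []([]~p & ~s) is false, so ~[]([]~p & ~s) is true.
  At w2: []([]~p & ~s) requires []~p & ~s at every successor {w0, w1, w3, w5}.
    []~p & ~s fails at w0, so []([]~p & ~s) is false at w2.
      At w0: []~p is false, ~s is false, so []~p & ~s is false.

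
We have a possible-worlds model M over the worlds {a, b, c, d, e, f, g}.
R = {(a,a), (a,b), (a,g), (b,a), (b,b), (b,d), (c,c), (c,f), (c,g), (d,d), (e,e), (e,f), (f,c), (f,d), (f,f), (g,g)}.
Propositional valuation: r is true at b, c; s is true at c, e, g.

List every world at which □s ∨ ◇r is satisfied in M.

a, b, c, f, g

Let φ = □s ∨ ◇r. Evaluate φ at each world:
  a (successors {a, b, g}): φ is true.
  b (successors {a, b, d}): φ is true.
  c (successors {c, f, g}): φ is true.
  d (successors {d}): φ is false.
  e (successors {e, f}): φ is false.
  f (successors {c, d, f}): φ is true.
  g (successors {g}): φ is true.
For instance, at e:
  At e: □s is false, ◇r is false, so □s ∨ ◇r is false.
    At e: □s requires s at every successor {e, f}.
      s fails at f, so □s is false at e.
    At e: ◇r requires r at some successor in {e, f}.
      At e: r is false.
      At f: r is false.
    So ◇r is false at e.
Satisfying worlds: {a, b, c, f, g}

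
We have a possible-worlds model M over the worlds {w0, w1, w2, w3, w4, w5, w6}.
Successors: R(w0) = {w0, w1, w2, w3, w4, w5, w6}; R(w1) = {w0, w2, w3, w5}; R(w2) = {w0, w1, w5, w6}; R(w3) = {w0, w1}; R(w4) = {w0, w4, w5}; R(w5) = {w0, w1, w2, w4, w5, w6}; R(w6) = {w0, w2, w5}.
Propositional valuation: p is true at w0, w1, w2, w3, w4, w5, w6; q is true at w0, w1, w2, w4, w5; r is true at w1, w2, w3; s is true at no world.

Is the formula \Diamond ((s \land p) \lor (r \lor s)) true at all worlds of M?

Let φ = \Diamond ((s \land p) \lor (r \lor s)). Evaluate φ at each world:
  w0 (successors {w0, w1, w2, w3, w4, w5, w6}): φ is true.
  w1 (successors {w0, w2, w3, w5}): φ is true.
  w2 (successors {w0, w1, w5, w6}): φ is true.
  w3 (successors {w0, w1}): φ is true.
  w4 (successors {w0, w4, w5}): φ is false.
  w5 (successors {w0, w1, w2, w4, w5, w6}): φ is true.
  w6 (successors {w0, w2, w5}): φ is true.
Detail at w4 (counterexample):
  At w4: \Diamond ((s \land p) \lor (r \lor s)) requires (s \land p) \lor (r \lor s) at some successor in {w0, w4, w5}.
    At w0: (s \land p) \lor (r \lor s) is false.
    At w4: (s \land p) \lor (r \lor s) is false.
    At w5: (s \land p) \lor (r \lor s) is false.
  So \Diamond ((s \land p) \lor (r \lor s)) is false at w4.

No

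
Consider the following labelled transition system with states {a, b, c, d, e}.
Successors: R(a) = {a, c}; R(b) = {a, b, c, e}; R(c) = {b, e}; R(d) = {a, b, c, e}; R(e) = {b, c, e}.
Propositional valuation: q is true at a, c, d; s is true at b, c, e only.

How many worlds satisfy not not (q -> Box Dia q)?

3

Let φ = not not (q -> Box Dia q). Evaluate φ at each world:
  a (successors {a, c}): φ is false.
  b (successors {a, b, c, e}): φ is true.
  c (successors {b, e}): φ is true.
  d (successors {a, b, c, e}): φ is false.
  e (successors {b, c, e}): φ is true.
For instance, at c:
  At c: not (q -> Box Dia q) is false, so not not (q -> Box Dia q) is true.
    At c: q -> Box Dia q is true, so not (q -> Box Dia q) is false.
      At c: q is true, Box Dia q is true, so q -> Box Dia q is true.
Satisfying worlds: {b, c, e}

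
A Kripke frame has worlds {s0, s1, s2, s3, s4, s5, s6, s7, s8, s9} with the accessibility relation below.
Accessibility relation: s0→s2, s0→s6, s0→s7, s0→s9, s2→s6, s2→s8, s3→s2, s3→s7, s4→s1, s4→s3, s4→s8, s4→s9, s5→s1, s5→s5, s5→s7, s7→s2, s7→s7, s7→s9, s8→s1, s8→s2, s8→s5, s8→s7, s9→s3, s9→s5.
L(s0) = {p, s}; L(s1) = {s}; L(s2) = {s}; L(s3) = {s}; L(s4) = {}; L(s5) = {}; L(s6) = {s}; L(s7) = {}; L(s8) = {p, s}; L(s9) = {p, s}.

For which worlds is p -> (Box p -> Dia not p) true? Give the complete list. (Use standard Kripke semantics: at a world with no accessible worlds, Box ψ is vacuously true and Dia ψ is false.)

s0, s1, s2, s3, s4, s5, s6, s7, s8, s9

Recall that Box ψ holds at a world iff ψ holds at every accessible world, and Dia ψ holds iff ψ holds at some accessible world.
Let φ = p -> (Box p -> Dia not p). Evaluate φ at each world:
  s0 (successors {s2, s6, s7, s9}): φ is true.
  s1 (successors ∅): φ is true.
  s2 (successors {s6, s8}): φ is true.
  s3 (successors {s2, s7}): φ is true.
  s4 (successors {s1, s3, s8, s9}): φ is true.
  s5 (successors {s1, s5, s7}): φ is true.
  s6 (successors ∅): φ is true.
  s7 (successors {s2, s7, s9}): φ is true.
  s8 (successors {s1, s2, s5, s7}): φ is true.
  s9 (successors {s3, s5}): φ is true.
For instance, at s2:
  At s2: p is false, Box p -> Dia not p is true, so p -> (Box p -> Dia not p) is true.
    At s2: Box p is false, Dia not p is true, so Box p -> Dia not p is true.
      At s2: Box p requires p at every successor {s6, s8}.
        p fails at s6, so Box p is false at s2.
      At s2: Dia not p requires not p at some successor in {s6, s8}.
        not p holds at s6, so Dia not p is true at s2.
Satisfying worlds: {s0, s1, s2, s3, s4, s5, s6, s7, s8, s9}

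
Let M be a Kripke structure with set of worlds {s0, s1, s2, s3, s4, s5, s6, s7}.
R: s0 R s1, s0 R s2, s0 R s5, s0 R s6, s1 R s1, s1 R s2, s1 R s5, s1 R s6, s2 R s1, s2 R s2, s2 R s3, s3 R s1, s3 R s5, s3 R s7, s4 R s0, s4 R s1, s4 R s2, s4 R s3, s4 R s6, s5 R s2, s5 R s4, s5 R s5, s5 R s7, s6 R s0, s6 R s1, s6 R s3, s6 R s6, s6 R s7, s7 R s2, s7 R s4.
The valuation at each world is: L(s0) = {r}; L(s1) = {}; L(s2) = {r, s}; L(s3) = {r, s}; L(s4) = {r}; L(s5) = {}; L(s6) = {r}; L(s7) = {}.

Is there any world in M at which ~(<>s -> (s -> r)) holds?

No

Recall that <>ψ holds at a world iff ψ holds at some accessible world.
Let φ = ~(<>s -> (s -> r)). Evaluate φ at each world:
  s0 (successors {s1, s2, s5, s6}): φ is false.
  s1 (successors {s1, s2, s5, s6}): φ is false.
  s2 (successors {s1, s2, s3}): φ is false.
  s3 (successors {s1, s5, s7}): φ is false.
  s4 (successors {s0, s1, s2, s3, s6}): φ is false.
  s5 (successors {s2, s4, s5, s7}): φ is false.
  s6 (successors {s0, s1, s3, s6, s7}): φ is false.
  s7 (successors {s2, s4}): φ is false.
For instance, at s2:
  At s2: <>s -> (s -> r) is true, so ~(<>s -> (s -> r)) is false.
    At s2: <>s is true, s -> r is true, so <>s -> (s -> r) is true.
      At s2: <>s requires s at some successor in {s1, s2, s3}.
        s holds at s2, so <>s is true at s2.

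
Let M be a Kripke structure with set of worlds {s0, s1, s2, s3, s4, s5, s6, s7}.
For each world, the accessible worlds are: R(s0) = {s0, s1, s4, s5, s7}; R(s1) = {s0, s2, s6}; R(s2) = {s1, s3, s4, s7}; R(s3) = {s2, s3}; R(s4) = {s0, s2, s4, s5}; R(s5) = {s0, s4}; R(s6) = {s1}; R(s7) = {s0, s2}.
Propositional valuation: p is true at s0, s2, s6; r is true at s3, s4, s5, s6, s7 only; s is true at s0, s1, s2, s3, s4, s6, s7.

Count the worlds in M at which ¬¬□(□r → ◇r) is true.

Recall that □ψ holds at a world iff ψ holds at every accessible world, and ◇ψ holds iff ψ holds at some accessible world.
Let φ = ¬¬□(□r → ◇r). Evaluate φ at each world:
  s0 (successors {s0, s1, s4, s5, s7}): φ is true.
  s1 (successors {s0, s2, s6}): φ is true.
  s2 (successors {s1, s3, s4, s7}): φ is true.
  s3 (successors {s2, s3}): φ is true.
  s4 (successors {s0, s2, s4, s5}): φ is true.
  s5 (successors {s0, s4}): φ is true.
  s6 (successors {s1}): φ is true.
  s7 (successors {s0, s2}): φ is true.
For instance, at s2:
  At s2: ¬□(□r → ◇r) is false, so ¬¬□(□r → ◇r) is true.
    At s2: □(□r → ◇r) is true, so ¬□(□r → ◇r) is false.
      At s2: □(□r → ◇r) requires □r → ◇r at every successor {s1, s3, s4, s7}.
        At s1: □r → ◇r is true.
        At s3: □r → ◇r is true.
        At s4: □r → ◇r is true.
        At s7: □r → ◇r is true.
      So □(□r → ◇r) is true at s2.
Satisfying worlds: {s0, s1, s2, s3, s4, s5, s6, s7}

8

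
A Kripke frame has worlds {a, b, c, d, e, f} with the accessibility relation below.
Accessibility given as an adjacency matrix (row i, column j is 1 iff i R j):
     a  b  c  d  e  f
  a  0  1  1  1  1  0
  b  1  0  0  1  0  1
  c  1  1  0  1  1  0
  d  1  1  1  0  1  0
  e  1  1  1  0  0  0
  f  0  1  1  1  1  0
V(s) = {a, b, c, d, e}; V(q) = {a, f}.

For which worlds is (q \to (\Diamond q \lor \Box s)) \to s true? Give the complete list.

Let φ = (q \to (\Diamond q \lor \Box s)) \to s. Evaluate φ at each world:
  a (successors {b, c, d, e}): φ is true.
  b (successors {a, d, f}): φ is true.
  c (successors {a, b, d, e}): φ is true.
  d (successors {a, b, c, e}): φ is true.
  e (successors {a, b, c}): φ is true.
  f (successors {b, c, d, e}): φ is false.
For instance, at d:
  At d: q \to (\Diamond q \lor \Box s) is true, s is true, so (q \to (\Diamond q \lor \Box s)) \to s is true.
    At d: q is false, \Diamond q \lor \Box s is true, so q \to (\Diamond q \lor \Box s) is true.
      At d: \Diamond q is true, \Box s is true, so \Diamond q \lor \Box s is true.
Satisfying worlds: {a, b, c, d, e}

a, b, c, d, e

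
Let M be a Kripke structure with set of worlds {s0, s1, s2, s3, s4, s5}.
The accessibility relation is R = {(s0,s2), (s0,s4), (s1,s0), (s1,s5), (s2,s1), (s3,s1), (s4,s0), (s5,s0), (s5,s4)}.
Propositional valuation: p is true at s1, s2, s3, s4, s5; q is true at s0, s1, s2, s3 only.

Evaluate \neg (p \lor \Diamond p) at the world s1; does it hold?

At s1: p \lor \Diamond p is true, so \neg (p \lor \Diamond p) is false.
  At s1: p is true, \Diamond p is true, so p \lor \Diamond p is true.
    At s1: \Diamond p requires p at some successor in {s0, s5}.
      p holds at s5, so \Diamond p is true at s1.

No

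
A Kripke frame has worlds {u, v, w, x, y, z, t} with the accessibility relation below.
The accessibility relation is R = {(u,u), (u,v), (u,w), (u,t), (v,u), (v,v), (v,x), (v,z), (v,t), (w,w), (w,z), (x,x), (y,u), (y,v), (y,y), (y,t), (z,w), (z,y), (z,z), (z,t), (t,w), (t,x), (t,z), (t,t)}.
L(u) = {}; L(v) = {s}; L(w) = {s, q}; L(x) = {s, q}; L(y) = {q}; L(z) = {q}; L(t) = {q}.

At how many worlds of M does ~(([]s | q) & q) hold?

Let φ = ~(([]s | q) & q). Evaluate φ at each world:
  u (successors {u, v, w, t}): φ is true.
  v (successors {u, v, x, z, t}): φ is true.
  w (successors {w, z}): φ is false.
  x (successors {x}): φ is false.
  y (successors {u, v, y, t}): φ is false.
  z (successors {w, y, z, t}): φ is false.
  t (successors {w, x, z, t}): φ is false.
For instance, at v:
  At v: ([]s | q) & q is false, so ~(([]s | q) & q) is true.
    At v: []s | q is false, q is false, so ([]s | q) & q is false.
      At v: []s is false, q is false, so []s | q is false.
Satisfying worlds: {u, v}

2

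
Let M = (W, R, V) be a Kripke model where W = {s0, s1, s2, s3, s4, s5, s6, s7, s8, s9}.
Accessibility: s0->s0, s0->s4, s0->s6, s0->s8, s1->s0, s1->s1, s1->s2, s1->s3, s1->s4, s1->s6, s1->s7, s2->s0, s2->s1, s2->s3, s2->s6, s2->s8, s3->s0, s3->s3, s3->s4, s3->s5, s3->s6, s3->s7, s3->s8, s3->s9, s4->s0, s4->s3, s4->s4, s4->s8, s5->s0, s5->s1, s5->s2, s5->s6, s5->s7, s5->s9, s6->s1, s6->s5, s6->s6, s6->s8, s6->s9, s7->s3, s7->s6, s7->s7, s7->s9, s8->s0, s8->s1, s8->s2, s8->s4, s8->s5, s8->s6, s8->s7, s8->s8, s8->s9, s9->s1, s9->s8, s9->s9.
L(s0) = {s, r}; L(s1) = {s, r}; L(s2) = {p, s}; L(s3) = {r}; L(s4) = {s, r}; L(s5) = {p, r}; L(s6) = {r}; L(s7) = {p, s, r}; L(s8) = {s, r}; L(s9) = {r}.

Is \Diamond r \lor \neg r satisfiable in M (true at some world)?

Recall that \Diamond ψ holds at a world iff ψ holds at some accessible world.
Let φ = \Diamond r \lor \neg r. Evaluate φ at each world:
  s0 (successors {s0, s4, s6, s8}): φ is true.
  s1 (successors {s0, s1, s2, s3, s4, s6, s7}): φ is true.
  s2 (successors {s0, s1, s3, s6, s8}): φ is true.
  s3 (successors {s0, s3, s4, s5, s6, s7, s8, s9}): φ is true.
  s4 (successors {s0, s3, s4, s8}): φ is true.
  s5 (successors {s0, s1, s2, s6, s7, s9}): φ is true.
  s6 (successors {s1, s5, s6, s8, s9}): φ is true.
  s7 (successors {s3, s6, s7, s9}): φ is true.
  s8 (successors {s0, s1, s2, s4, s5, s6, s7, s8, s9}): φ is true.
  s9 (successors {s1, s8, s9}): φ is true.
Detail at s0 (witness):
  At s0: \Diamond r is true, \neg r is false, so \Diamond r \lor \neg r is true.
    At s0: \Diamond r requires r at some successor in {s0, s4, s6, s8}.
      r holds at s0, so \Diamond r is true at s0.

Yes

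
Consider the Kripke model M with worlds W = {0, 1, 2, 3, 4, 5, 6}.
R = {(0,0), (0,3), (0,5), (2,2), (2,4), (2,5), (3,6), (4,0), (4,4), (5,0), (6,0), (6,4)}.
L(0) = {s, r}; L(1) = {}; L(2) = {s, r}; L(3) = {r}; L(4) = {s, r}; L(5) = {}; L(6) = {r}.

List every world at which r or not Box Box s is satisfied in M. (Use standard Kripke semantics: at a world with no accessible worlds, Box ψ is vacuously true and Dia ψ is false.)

0, 2, 3, 4, 5, 6

Recall that Box ψ holds at a world iff ψ holds at every accessible world, and Dia ψ holds iff ψ holds at some accessible world.
Let φ = r or not Box Box s. Evaluate φ at each world:
  0 (successors {0, 3, 5}): φ is true.
  1 (successors ∅): φ is false.
  2 (successors {2, 4, 5}): φ is true.
  3 (successors {6}): φ is true.
  4 (successors {0, 4}): φ is true.
  5 (successors {0}): φ is true.
  6 (successors {0, 4}): φ is true.
For instance, at 3:
  At 3: r is true, not Box Box s is false, so r or not Box Box s is true.
    At 3: Box Box s is true, so not Box Box s is false.
      At 3: Box Box s requires Box s at every successor {6}.
        At 6: Box s is true.
      So Box Box s is true at 3.
Satisfying worlds: {0, 2, 3, 4, 5, 6}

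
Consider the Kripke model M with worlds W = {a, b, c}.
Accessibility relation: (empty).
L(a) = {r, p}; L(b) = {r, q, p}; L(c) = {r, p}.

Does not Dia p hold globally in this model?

Yes

Let φ = not Dia p. Evaluate φ at each world:
  a (successors ∅): φ is true.
  b (successors ∅): φ is true.
  c (successors ∅): φ is true.
For instance, at b:
  At b: Dia p is false, so not Dia p is true.
    At b: no accessible worlds, so Dia p is false.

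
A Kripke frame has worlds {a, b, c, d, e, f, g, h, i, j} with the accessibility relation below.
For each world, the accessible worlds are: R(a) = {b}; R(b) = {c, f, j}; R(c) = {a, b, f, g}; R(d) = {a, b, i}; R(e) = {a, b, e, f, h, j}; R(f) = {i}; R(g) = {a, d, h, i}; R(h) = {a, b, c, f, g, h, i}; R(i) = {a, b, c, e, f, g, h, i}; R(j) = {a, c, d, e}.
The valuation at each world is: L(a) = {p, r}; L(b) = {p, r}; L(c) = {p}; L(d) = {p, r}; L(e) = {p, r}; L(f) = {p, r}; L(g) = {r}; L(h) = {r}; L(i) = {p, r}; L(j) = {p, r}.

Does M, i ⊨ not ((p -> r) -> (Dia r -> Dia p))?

No

At i: (p -> r) -> (Dia r -> Dia p) is true, so not ((p -> r) -> (Dia r -> Dia p)) is false.
  At i: p -> r is true, Dia r -> Dia p is true, so (p -> r) -> (Dia r -> Dia p) is true.
    At i: Dia r is true, Dia p is true, so Dia r -> Dia p is true.
      At i: Dia r requires r at some successor in {a, b, c, e, f, g, h, i}.
        r holds at a, so Dia r is true at i.
      At i: Dia p requires p at some successor in {a, b, c, e, f, g, h, i}.
        p holds at a, so Dia p is true at i.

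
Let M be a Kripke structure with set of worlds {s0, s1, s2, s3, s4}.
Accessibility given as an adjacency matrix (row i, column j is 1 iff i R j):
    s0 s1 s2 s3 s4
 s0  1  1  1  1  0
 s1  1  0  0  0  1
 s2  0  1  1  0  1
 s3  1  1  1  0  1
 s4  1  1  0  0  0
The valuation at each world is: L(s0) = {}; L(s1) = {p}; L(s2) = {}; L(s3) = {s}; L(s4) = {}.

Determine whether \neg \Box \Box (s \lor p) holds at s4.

At s4: \Box \Box (s \lor p) is false, so \neg \Box \Box (s \lor p) is true.
  At s4: \Box \Box (s \lor p) requires \Box (s \lor p) at every successor {s0, s1}.
    \Box (s \lor p) fails at s0, so \Box \Box (s \lor p) is false at s4.
      At s0: \Box (s \lor p) requires s \lor p at every successor {s0, s1, s2, s3}.
        s \lor p fails at s0, so \Box (s \lor p) is false at s0.

Yes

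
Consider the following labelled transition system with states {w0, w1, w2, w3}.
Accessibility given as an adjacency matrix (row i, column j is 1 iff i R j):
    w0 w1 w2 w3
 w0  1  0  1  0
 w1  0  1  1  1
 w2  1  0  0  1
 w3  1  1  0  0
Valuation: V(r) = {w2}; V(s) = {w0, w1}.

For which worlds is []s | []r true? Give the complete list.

Let φ = []s | []r. Evaluate φ at each world:
  w0 (successors {w0, w2}): φ is false.
  w1 (successors {w1, w2, w3}): φ is false.
  w2 (successors {w0, w3}): φ is false.
  w3 (successors {w0, w1}): φ is true.
For instance, at w1:
  At w1: []s is false, []r is false, so []s | []r is false.
    At w1: []s requires s at every successor {w1, w2, w3}.
      s fails at w2, so []s is false at w1.
    At w1: []r requires r at every successor {w1, w2, w3}.
      r fails at w1, so []r is false at w1.
Satisfying worlds: {w3}

w3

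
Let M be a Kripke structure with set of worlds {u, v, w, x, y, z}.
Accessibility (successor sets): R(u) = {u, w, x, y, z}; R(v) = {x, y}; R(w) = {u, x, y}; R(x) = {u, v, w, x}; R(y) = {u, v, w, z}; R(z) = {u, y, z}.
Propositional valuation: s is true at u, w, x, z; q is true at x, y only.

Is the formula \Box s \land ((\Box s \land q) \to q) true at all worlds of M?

Recall that \Box ψ holds at a world iff ψ holds at every accessible world, and \Diamond ψ holds iff ψ holds at some accessible world.
Let φ = \Box s \land ((\Box s \land q) \to q). Evaluate φ at each world:
  u (successors {u, w, x, y, z}): φ is false.
  v (successors {x, y}): φ is false.
  w (successors {u, x, y}): φ is false.
  x (successors {u, v, w, x}): φ is false.
  y (successors {u, v, w, z}): φ is false.
  z (successors {u, y, z}): φ is false.
Detail at u (counterexample):
  At u: \Box s is false, (\Box s \land q) \to q is true, so \Box s \land ((\Box s \land q) \to q) is false.
    At u: \Box s requires s at every successor {u, w, x, y, z}.
      s fails at y, so \Box s is false at u.
    At u: \Box s \land q is false, q is false, so (\Box s \land q) \to q is true.
      At u: \Box s is false, q is false, so \Box s \land q is false.

No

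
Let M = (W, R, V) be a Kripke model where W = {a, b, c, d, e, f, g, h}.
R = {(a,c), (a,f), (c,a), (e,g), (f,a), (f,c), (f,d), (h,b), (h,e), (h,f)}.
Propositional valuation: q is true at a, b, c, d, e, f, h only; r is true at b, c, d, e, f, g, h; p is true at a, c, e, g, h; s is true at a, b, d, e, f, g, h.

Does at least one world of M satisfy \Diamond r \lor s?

Yes

Let φ = \Diamond r \lor s. Evaluate φ at each world:
  a (successors {c, f}): φ is true.
  b (successors ∅): φ is true.
  c (successors {a}): φ is false.
  d (successors ∅): φ is true.
  e (successors {g}): φ is true.
  f (successors {a, c, d}): φ is true.
  g (successors ∅): φ is true.
  h (successors {b, e, f}): φ is true.
Detail at a (witness):
  At a: \Diamond r is true, s is true, so \Diamond r \lor s is true.
    At a: \Diamond r requires r at some successor in {c, f}.
      r holds at c, so \Diamond r is true at a.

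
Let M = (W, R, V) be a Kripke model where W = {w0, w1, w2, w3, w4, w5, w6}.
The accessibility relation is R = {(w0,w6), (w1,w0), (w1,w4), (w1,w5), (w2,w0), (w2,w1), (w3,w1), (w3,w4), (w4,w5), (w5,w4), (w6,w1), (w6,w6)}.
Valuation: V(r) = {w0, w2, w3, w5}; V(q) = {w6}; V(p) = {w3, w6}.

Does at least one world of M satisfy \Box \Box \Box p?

No

Recall that \Box ψ holds at a world iff ψ holds at every accessible world, and \Diamond ψ holds iff ψ holds at some accessible world.
Let φ = \Box \Box \Box p. Evaluate φ at each world:
  w0 (successors {w6}): φ is false.
  w1 (successors {w0, w4, w5}): φ is false.
  w2 (successors {w0, w1}): φ is false.
  w3 (successors {w1, w4}): φ is false.
  w4 (successors {w5}): φ is false.
  w5 (successors {w4}): φ is false.
  w6 (successors {w1, w6}): φ is false.
For instance, at w0:
  At w0: \Box \Box \Box p requires \Box \Box p at every successor {w6}.
    \Box \Box p fails at w6, so \Box \Box \Box p is false at w0.
      At w6: \Box \Box p requires \Box p at every successor {w1, w6}.
        \Box p fails at w1, so \Box \Box p is false at w6.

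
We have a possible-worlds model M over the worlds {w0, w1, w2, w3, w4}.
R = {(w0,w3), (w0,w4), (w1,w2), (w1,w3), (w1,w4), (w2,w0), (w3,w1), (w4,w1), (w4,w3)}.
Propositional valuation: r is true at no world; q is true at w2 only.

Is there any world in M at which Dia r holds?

Let φ = Dia r. Evaluate φ at each world:
  w0 (successors {w3, w4}): φ is false.
  w1 (successors {w2, w3, w4}): φ is false.
  w2 (successors {w0}): φ is false.
  w3 (successors {w1}): φ is false.
  w4 (successors {w1, w3}): φ is false.
For instance, at w1:
  At w1: Dia r requires r at some successor in {w2, w3, w4}.
    At w2: r is false.
    At w3: r is false.
    At w4: r is false.
  So Dia r is false at w1.

No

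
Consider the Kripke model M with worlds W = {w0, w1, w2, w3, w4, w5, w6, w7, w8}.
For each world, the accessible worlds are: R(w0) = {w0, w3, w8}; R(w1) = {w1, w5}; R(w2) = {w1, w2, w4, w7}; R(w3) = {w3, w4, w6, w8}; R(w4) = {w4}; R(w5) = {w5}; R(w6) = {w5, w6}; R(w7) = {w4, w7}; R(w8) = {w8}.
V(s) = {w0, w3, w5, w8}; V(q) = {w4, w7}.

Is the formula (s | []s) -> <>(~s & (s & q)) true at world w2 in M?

Yes

At w2: s | []s is false, <>(~s & (s & q)) is false, so (s | []s) -> <>(~s & (s & q)) is true.
  At w2: s is false, []s is false, so s | []s is false.
    At w2: []s requires s at every successor {w1, w2, w4, w7}.
      s fails at w1, so []s is false at w2.
  At w2: <>(~s & (s & q)) requires ~s & (s & q) at some successor in {w1, w2, w4, w7}.
    At w1: ~s & (s & q) is false.
    At w2: ~s & (s & q) is false.
    At w4: ~s & (s & q) is false.
    At w7: ~s & (s & q) is false.
  So <>(~s & (s & q)) is false at w2.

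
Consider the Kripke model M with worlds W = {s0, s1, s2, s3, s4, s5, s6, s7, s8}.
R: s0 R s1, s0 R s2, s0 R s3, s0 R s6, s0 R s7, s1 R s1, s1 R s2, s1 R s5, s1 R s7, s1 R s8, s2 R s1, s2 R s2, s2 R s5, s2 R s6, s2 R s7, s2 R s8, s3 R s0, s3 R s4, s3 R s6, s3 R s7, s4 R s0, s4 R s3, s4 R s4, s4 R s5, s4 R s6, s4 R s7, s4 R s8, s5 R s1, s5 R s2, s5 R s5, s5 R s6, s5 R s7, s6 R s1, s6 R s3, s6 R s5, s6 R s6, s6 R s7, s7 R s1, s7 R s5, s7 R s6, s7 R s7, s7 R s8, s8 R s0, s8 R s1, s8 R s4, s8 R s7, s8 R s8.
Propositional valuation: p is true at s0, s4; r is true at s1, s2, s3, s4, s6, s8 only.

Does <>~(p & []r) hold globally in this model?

Yes

Recall that []ψ holds at a world iff ψ holds at every accessible world, and <>ψ holds iff ψ holds at some accessible world.
Let φ = <>~(p & []r). Evaluate φ at each world:
  s0 (successors {s1, s2, s3, s6, s7}): φ is true.
  s1 (successors {s1, s2, s5, s7, s8}): φ is true.
  s2 (successors {s1, s2, s5, s6, s7, s8}): φ is true.
  s3 (successors {s0, s4, s6, s7}): φ is true.
  s4 (successors {s0, s3, s4, s5, s6, s7, s8}): φ is true.
  s5 (successors {s1, s2, s5, s6, s7}): φ is true.
  s6 (successors {s1, s3, s5, s6, s7}): φ is true.
  s7 (successors {s1, s5, s6, s7, s8}): φ is true.
  s8 (successors {s0, s1, s4, s7, s8}): φ is true.
For instance, at s3:
  At s3: <>~(p & []r) requires ~(p & []r) at some successor in {s0, s4, s6, s7}.
    ~(p & []r) holds at s0, so <>~(p & []r) is true at s3.
      At s0: p & []r is false, so ~(p & []r) is true.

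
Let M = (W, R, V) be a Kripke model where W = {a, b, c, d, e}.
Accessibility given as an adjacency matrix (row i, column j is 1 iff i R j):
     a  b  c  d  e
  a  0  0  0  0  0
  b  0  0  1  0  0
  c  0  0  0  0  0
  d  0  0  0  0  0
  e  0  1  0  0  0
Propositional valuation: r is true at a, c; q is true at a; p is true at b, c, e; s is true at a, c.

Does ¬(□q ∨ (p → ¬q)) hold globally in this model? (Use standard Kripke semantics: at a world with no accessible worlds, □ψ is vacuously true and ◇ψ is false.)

Let φ = ¬(□q ∨ (p → ¬q)). Evaluate φ at each world:
  a (successors ∅): φ is false.
  b (successors {c}): φ is false.
  c (successors ∅): φ is false.
  d (successors ∅): φ is false.
  e (successors {b}): φ is false.
Detail at a (counterexample):
  At a: □q ∨ (p → ¬q) is true, so ¬(□q ∨ (p → ¬q)) is false.
    At a: □q is true, p → ¬q is true, so □q ∨ (p → ¬q) is true.
      At a: no accessible worlds, so □q holds vacuously.

No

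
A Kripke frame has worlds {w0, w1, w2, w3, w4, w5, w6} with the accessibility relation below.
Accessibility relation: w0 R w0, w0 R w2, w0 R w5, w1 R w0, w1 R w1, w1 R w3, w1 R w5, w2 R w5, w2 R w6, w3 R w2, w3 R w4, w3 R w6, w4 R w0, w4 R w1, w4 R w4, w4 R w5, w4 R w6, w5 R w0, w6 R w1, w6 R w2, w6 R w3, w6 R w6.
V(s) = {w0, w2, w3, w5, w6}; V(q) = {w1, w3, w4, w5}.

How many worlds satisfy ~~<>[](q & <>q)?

0

Let φ = ~~<>[](q & <>q). Evaluate φ at each world:
  w0 (successors {w0, w2, w5}): φ is false.
  w1 (successors {w0, w1, w3, w5}): φ is false.
  w2 (successors {w5, w6}): φ is false.
  w3 (successors {w2, w4, w6}): φ is false.
  w4 (successors {w0, w1, w4, w5, w6}): φ is false.
  w5 (successors {w0}): φ is false.
  w6 (successors {w1, w2, w3, w6}): φ is false.
For instance, at w2:
  At w2: ~<>[](q & <>q) is true, so ~~<>[](q & <>q) is false.
    At w2: <>[](q & <>q) is false, so ~<>[](q & <>q) is true.
      At w2: <>[](q & <>q) requires [](q & <>q) at some successor in {w5, w6}.
        At w5: [](q & <>q) is false.
        At w6: [](q & <>q) is false.
      So <>[](q & <>q) is false at w2.
Satisfying worlds: none.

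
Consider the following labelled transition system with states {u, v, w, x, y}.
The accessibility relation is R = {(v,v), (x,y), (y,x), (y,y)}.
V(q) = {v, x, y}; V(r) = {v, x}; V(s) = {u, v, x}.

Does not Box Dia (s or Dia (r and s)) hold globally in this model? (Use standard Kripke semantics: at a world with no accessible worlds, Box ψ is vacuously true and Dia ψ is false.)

No

Recall that Box ψ holds at a world iff ψ holds at every accessible world, and Dia ψ holds iff ψ holds at some accessible world.
Let φ = not Box Dia (s or Dia (r and s)). Evaluate φ at each world:
  u (successors ∅): φ is false.
  v (successors {v}): φ is false.
  w (successors ∅): φ is false.
  x (successors {y}): φ is false.
  y (successors {x, y}): φ is false.
Detail at u (counterexample):
  At u: Box Dia (s or Dia (r and s)) is true, so not Box Dia (s or Dia (r and s)) is false.
    At u: no accessible worlds, so Box Dia (s or Dia (r and s)) holds vacuously.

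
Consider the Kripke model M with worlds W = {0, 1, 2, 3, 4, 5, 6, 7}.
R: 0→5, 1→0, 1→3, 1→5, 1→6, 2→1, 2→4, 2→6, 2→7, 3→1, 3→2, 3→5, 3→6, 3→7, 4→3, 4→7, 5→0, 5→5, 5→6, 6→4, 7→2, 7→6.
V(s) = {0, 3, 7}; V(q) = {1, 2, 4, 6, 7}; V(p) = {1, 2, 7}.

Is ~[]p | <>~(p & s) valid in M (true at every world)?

Let φ = ~[]p | <>~(p & s). Evaluate φ at each world:
  0 (successors {5}): φ is true.
  1 (successors {0, 3, 5, 6}): φ is true.
  2 (successors {1, 4, 6, 7}): φ is true.
  3 (successors {1, 2, 5, 6, 7}): φ is true.
  4 (successors {3, 7}): φ is true.
  5 (successors {0, 5, 6}): φ is true.
  6 (successors {4}): φ is true.
  7 (successors {2, 6}): φ is true.
For instance, at 3:
  At 3: ~[]p is true, <>~(p & s) is true, so ~[]p | <>~(p & s) is true.
    At 3: []p is false, so ~[]p is true.
      At 3: []p requires p at every successor {1, 2, 5, 6, 7}.
        p fails at 5, so []p is false at 3.
    At 3: <>~(p & s) requires ~(p & s) at some successor in {1, 2, 5, 6, 7}.
      ~(p & s) holds at 1, so <>~(p & s) is true at 3.

Yes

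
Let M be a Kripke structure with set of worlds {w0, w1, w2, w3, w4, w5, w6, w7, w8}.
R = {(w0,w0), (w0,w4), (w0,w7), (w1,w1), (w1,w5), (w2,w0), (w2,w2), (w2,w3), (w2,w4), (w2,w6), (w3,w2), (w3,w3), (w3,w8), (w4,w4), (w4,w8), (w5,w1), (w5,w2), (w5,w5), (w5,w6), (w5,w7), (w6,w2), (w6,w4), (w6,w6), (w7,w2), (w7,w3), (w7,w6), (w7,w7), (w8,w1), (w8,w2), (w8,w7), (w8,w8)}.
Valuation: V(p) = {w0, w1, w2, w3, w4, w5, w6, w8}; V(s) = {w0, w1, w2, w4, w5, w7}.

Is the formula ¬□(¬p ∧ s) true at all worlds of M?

Recall that □ψ holds at a world iff ψ holds at every accessible world, and ◇ψ holds iff ψ holds at some accessible world.
Let φ = ¬□(¬p ∧ s). Evaluate φ at each world:
  w0 (successors {w0, w4, w7}): φ is true.
  w1 (successors {w1, w5}): φ is true.
  w2 (successors {w0, w2, w3, w4, w6}): φ is true.
  w3 (successors {w2, w3, w8}): φ is true.
  w4 (successors {w4, w8}): φ is true.
  w5 (successors {w1, w2, w5, w6, w7}): φ is true.
  w6 (successors {w2, w4, w6}): φ is true.
  w7 (successors {w2, w3, w6, w7}): φ is true.
  w8 (successors {w1, w2, w7, w8}): φ is true.
For instance, at w2:
  At w2: □(¬p ∧ s) is false, so ¬□(¬p ∧ s) is true.
    At w2: □(¬p ∧ s) requires ¬p ∧ s at every successor {w0, w2, w3, w4, w6}.
      ¬p ∧ s fails at w0, so □(¬p ∧ s) is false at w2.

Yes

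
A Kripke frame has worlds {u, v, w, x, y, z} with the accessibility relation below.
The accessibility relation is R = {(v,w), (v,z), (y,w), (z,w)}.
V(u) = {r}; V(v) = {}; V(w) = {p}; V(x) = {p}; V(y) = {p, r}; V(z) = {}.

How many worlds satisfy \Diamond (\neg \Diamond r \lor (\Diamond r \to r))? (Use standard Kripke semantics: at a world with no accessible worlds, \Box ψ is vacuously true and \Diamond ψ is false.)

Let φ = \Diamond (\neg \Diamond r \lor (\Diamond r \to r)). Evaluate φ at each world:
  u (successors ∅): φ is false.
  v (successors {w, z}): φ is true.
  w (successors ∅): φ is false.
  x (successors ∅): φ is false.
  y (successors {w}): φ is true.
  z (successors {w}): φ is true.
For instance, at v:
  At v: \Diamond (\neg \Diamond r \lor (\Diamond r \to r)) requires \neg \Diamond r \lor (\Diamond r \to r) at some successor in {w, z}.
    \neg \Diamond r \lor (\Diamond r \to r) holds at w, so \Diamond (\neg \Diamond r \lor (\Diamond r \to r)) is true at v.
      At w: \neg \Diamond r is true, \Diamond r \to r is true, so \neg \Diamond r \lor (\Diamond r \to r) is true.
Satisfying worlds: {v, y, z}

3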